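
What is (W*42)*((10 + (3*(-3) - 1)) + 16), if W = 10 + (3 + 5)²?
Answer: 49728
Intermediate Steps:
W = 74 (W = 10 + 8² = 10 + 64 = 74)
(W*42)*((10 + (3*(-3) - 1)) + 16) = (74*42)*((10 + (3*(-3) - 1)) + 16) = 3108*((10 + (-9 - 1)) + 16) = 3108*((10 - 10) + 16) = 3108*(0 + 16) = 3108*16 = 49728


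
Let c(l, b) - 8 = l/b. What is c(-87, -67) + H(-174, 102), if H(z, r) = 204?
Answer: 14291/67 ≈ 213.30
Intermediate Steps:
c(l, b) = 8 + l/b
c(-87, -67) + H(-174, 102) = (8 - 87/(-67)) + 204 = (8 - 87*(-1/67)) + 204 = (8 + 87/67) + 204 = 623/67 + 204 = 14291/67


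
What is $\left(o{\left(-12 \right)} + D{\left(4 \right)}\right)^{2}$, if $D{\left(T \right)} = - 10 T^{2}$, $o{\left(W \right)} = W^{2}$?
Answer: $256$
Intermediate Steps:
$\left(o{\left(-12 \right)} + D{\left(4 \right)}\right)^{2} = \left(\left(-12\right)^{2} - 10 \cdot 4^{2}\right)^{2} = \left(144 - 160\right)^{2} = \left(-16\right)^{2} = 256$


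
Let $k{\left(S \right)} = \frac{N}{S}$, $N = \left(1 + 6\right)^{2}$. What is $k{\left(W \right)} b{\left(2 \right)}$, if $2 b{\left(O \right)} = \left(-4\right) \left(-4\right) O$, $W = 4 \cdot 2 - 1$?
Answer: $112$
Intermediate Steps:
$N = 49$ ($N = 7^{2} = 49$)
$W = 7$ ($W = 8 - 1 = 7$)
$b{\left(O \right)} = 8 O$ ($b{\left(O \right)} = \frac{\left(-4\right) \left(-4\right) O}{2} = \frac{16 O}{2} = 8 O$)
$k{\left(S \right)} = \frac{49}{S}$
$k{\left(W \right)} b{\left(2 \right)} = \frac{49}{7} \cdot 8 \cdot 2 = 49 \cdot \frac{1}{7} \cdot 16 = 7 \cdot 16 = 112$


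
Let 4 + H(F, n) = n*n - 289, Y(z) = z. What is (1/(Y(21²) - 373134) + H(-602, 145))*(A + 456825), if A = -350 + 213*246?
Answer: 3931894391723075/372693 ≈ 1.0550e+10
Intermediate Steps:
H(F, n) = -293 + n² (H(F, n) = -4 + (n*n - 289) = -4 + (n² - 289) = -4 + (-289 + n²) = -293 + n²)
A = 52048 (A = -350 + 52398 = 52048)
(1/(Y(21²) - 373134) + H(-602, 145))*(A + 456825) = (1/(21² - 373134) + (-293 + 145²))*(52048 + 456825) = (1/(441 - 373134) + (-293 + 21025))*508873 = (1/(-372693) + 20732)*508873 = (-1/372693 + 20732)*508873 = (7726671275/372693)*508873 = 3931894391723075/372693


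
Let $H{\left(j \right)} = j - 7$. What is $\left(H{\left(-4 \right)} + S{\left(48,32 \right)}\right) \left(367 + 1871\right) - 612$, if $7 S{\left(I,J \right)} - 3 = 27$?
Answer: $- \frac{109470}{7} \approx -15639.0$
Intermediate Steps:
$S{\left(I,J \right)} = \frac{30}{7}$ ($S{\left(I,J \right)} = \frac{3}{7} + \frac{1}{7} \cdot 27 = \frac{3}{7} + \frac{27}{7} = \frac{30}{7}$)
$H{\left(j \right)} = -7 + j$
$\left(H{\left(-4 \right)} + S{\left(48,32 \right)}\right) \left(367 + 1871\right) - 612 = \left(\left(-7 - 4\right) + \frac{30}{7}\right) \left(367 + 1871\right) - 612 = \left(-11 + \frac{30}{7}\right) 2238 - 612 = \left(- \frac{47}{7}\right) 2238 - 612 = - \frac{105186}{7} - 612 = - \frac{109470}{7}$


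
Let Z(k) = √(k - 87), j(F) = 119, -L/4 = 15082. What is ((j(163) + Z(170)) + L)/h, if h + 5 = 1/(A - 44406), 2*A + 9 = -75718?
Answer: 9906728651/822697 - 164539*√83/822697 ≈ 12040.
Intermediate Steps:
L = -60328 (L = -4*15082 = -60328)
A = -75727/2 (A = -9/2 + (½)*(-75718) = -9/2 - 37859 = -75727/2 ≈ -37864.)
Z(k) = √(-87 + k)
h = -822697/164539 (h = -5 + 1/(-75727/2 - 44406) = -5 + 1/(-164539/2) = -5 - 2/164539 = -822697/164539 ≈ -5.0000)
((j(163) + Z(170)) + L)/h = ((119 + √(-87 + 170)) - 60328)/(-822697/164539) = ((119 + √83) - 60328)*(-164539/822697) = (-60209 + √83)*(-164539/822697) = 9906728651/822697 - 164539*√83/822697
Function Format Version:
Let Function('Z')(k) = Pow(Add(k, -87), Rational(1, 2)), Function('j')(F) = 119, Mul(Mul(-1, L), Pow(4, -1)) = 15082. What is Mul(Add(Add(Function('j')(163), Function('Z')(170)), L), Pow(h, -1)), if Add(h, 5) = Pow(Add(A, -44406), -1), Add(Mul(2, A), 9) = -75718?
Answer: Add(Rational(9906728651, 822697), Mul(Rational(-164539, 822697), Pow(83, Rational(1, 2)))) ≈ 12040.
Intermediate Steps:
L = -60328 (L = Mul(-4, 15082) = -60328)
A = Rational(-75727, 2) (A = Add(Rational(-9, 2), Mul(Rational(1, 2), -75718)) = Add(Rational(-9, 2), -37859) = Rational(-75727, 2) ≈ -37864.)
Function('Z')(k) = Pow(Add(-87, k), Rational(1, 2))
h = Rational(-822697, 164539) (h = Add(-5, Pow(Add(Rational(-75727, 2), -44406), -1)) = Add(-5, Pow(Rational(-164539, 2), -1)) = Add(-5, Rational(-2, 164539)) = Rational(-822697, 164539) ≈ -5.0000)
Mul(Add(Add(Function('j')(163), Function('Z')(170)), L), Pow(h, -1)) = Mul(Add(Add(119, Pow(Add(-87, 170), Rational(1, 2))), -60328), Pow(Rational(-822697, 164539), -1)) = Mul(Add(Add(119, Pow(83, Rational(1, 2))), -60328), Rational(-164539, 822697)) = Mul(Add(-60209, Pow(83, Rational(1, 2))), Rational(-164539, 822697)) = Add(Rational(9906728651, 822697), Mul(Rational(-164539, 822697), Pow(83, Rational(1, 2))))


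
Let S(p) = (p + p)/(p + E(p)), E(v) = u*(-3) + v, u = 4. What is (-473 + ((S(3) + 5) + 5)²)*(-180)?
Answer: 70560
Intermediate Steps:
E(v) = -12 + v (E(v) = 4*(-3) + v = -12 + v)
S(p) = 2*p/(-12 + 2*p) (S(p) = (p + p)/(p + (-12 + p)) = (2*p)/(-12 + 2*p) = 2*p/(-12 + 2*p))
(-473 + ((S(3) + 5) + 5)²)*(-180) = (-473 + ((3/(-6 + 3) + 5) + 5)²)*(-180) = (-473 + ((3/(-3) + 5) + 5)²)*(-180) = (-473 + ((3*(-⅓) + 5) + 5)²)*(-180) = (-473 + ((-1 + 5) + 5)²)*(-180) = (-473 + (4 + 5)²)*(-180) = (-473 + 9²)*(-180) = (-473 + 81)*(-180) = -392*(-180) = 70560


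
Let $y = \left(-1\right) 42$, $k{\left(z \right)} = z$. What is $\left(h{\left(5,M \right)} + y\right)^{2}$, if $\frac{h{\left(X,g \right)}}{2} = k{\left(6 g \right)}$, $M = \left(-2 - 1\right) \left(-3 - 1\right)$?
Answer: $10404$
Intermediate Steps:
$M = 12$ ($M = \left(-3\right) \left(-4\right) = 12$)
$y = -42$
$h{\left(X,g \right)} = 12 g$ ($h{\left(X,g \right)} = 2 \cdot 6 g = 12 g$)
$\left(h{\left(5,M \right)} + y\right)^{2} = \left(12 \cdot 12 - 42\right)^{2} = \left(144 - 42\right)^{2} = 102^{2} = 10404$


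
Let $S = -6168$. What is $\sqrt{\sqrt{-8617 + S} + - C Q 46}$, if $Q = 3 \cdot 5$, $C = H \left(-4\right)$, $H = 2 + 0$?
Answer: $\sqrt{5520 + i \sqrt{14785}} \approx 74.301 + 0.8182 i$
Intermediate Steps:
$H = 2$
$C = -8$ ($C = 2 \left(-4\right) = -8$)
$Q = 15$
$\sqrt{\sqrt{-8617 + S} + - C Q 46} = \sqrt{\sqrt{-8617 - 6168} + \left(-1\right) \left(-8\right) 15 \cdot 46} = \sqrt{\sqrt{-14785} + 8 \cdot 15 \cdot 46} = \sqrt{i \sqrt{14785} + 120 \cdot 46} = \sqrt{i \sqrt{14785} + 5520} = \sqrt{5520 + i \sqrt{14785}}$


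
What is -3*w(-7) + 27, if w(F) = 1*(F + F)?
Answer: 69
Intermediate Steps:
w(F) = 2*F (w(F) = 1*(2*F) = 2*F)
-3*w(-7) + 27 = -6*(-7) + 27 = -3*(-14) + 27 = 42 + 27 = 69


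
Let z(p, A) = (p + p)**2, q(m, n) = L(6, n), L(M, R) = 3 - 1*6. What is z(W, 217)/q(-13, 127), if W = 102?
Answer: -13872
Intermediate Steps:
L(M, R) = -3 (L(M, R) = 3 - 6 = -3)
q(m, n) = -3
z(p, A) = 4*p**2 (z(p, A) = (2*p)**2 = 4*p**2)
z(W, 217)/q(-13, 127) = (4*102**2)/(-3) = (4*10404)*(-1/3) = 41616*(-1/3) = -13872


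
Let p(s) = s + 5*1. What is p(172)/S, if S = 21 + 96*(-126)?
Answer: -59/4025 ≈ -0.014658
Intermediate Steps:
p(s) = 5 + s (p(s) = s + 5 = 5 + s)
S = -12075 (S = 21 - 12096 = -12075)
p(172)/S = (5 + 172)/(-12075) = 177*(-1/12075) = -59/4025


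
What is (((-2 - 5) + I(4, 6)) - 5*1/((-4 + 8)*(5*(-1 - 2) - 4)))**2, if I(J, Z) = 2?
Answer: 140625/5776 ≈ 24.346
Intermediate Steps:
(((-2 - 5) + I(4, 6)) - 5*1/((-4 + 8)*(5*(-1 - 2) - 4)))**2 = (((-2 - 5) + 2) - 5*1/((-4 + 8)*(5*(-1 - 2) - 4)))**2 = ((-7 + 2) - 5*1/(4*(5*(-3) - 4)))**2 = (-5 - 5*1/(4*(-15 - 4)))**2 = (-5 - 5/((-19*4)))**2 = (-5 - 5/(-76))**2 = (-5 - 5*(-1/76))**2 = (-5 + 5/76)**2 = (-375/76)**2 = 140625/5776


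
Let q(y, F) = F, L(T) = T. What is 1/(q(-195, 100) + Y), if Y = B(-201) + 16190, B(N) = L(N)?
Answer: 1/16089 ≈ 6.2154e-5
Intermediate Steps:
B(N) = N
Y = 15989 (Y = -201 + 16190 = 15989)
1/(q(-195, 100) + Y) = 1/(100 + 15989) = 1/16089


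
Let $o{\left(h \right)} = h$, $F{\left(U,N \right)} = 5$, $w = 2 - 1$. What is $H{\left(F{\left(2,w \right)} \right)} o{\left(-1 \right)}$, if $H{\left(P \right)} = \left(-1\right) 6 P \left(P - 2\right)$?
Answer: $90$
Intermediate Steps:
$w = 1$ ($w = 2 - 1 = 1$)
$H{\left(P \right)} = - 6 P \left(-2 + P\right)$
$H{\left(F{\left(2,w \right)} \right)} o{\left(-1 \right)} = 6 \cdot 5 \left(2 - 5\right) \left(-1\right) = 6 \cdot 5 \left(-3\right) \left(-1\right) = \left(-90\right) \left(-1\right) = 90$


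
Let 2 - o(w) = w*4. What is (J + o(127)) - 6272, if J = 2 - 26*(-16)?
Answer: -6360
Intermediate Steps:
J = 418 (J = 2 + 416 = 418)
o(w) = 2 - 4*w (o(w) = 2 - w*4 = 2 - 4*w)
(J + o(127)) - 6272 = (418 + (2 - 4*127)) - 6272 = (418 + (2 - 508)) - 6272 = (418 - 506) - 6272 = -88 - 6272 = -6360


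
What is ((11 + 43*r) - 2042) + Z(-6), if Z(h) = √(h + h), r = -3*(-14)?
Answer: -225 + 2*I*√3 ≈ -225.0 + 3.4641*I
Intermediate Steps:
r = 42
Z(h) = √2*√h (Z(h) = √(2*h) = √2*√h)
((11 + 43*r) - 2042) + Z(-6) = ((11 + 43*42) - 2042) + √2*√(-6) = ((11 + 1806) - 2042) + √2*(I*√6) = (1817 - 2042) + 2*I*√3 = -225 + 2*I*√3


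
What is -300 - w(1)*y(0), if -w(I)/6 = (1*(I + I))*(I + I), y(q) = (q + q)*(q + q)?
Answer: -300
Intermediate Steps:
y(q) = 4*q² (y(q) = (2*q)*(2*q) = 4*q²)
w(I) = -24*I² (w(I) = -6*1*(I + I)*(I + I) = -6*1*(2*I)*2*I = -6*2*I*2*I = -24*I²)
-300 - w(1)*y(0) = -300 - (-24*1²)*4*0² = -300 - (-24*1)*4*0 = -300 - (-24)*0 = -300 - 1*0 = -300 + 0 = -300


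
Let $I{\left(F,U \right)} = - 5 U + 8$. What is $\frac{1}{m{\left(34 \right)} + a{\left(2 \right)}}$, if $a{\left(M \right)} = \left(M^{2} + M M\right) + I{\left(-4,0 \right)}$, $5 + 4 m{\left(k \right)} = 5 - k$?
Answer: $\frac{2}{15} \approx 0.13333$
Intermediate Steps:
$I{\left(F,U \right)} = 8 - 5 U$
$m{\left(k \right)} = - \frac{k}{4}$ ($m{\left(k \right)} = - \frac{5}{4} + \frac{5 - k}{4} = - \frac{5}{4} - \left(- \frac{5}{4} + \frac{k}{4}\right) = - \frac{k}{4}$)
$a{\left(M \right)} = 8 + 2 M^{2}$ ($a{\left(M \right)} = \left(M^{2} + M M\right) + \left(8 - 0\right) = \left(M^{2} + M^{2}\right) + \left(8 + 0\right) = 2 M^{2} + 8 = 8 + 2 M^{2}$)
$\frac{1}{m{\left(34 \right)} + a{\left(2 \right)}} = \frac{1}{\left(- \frac{1}{4}\right) 34 + \left(8 + 2 \cdot 2^{2}\right)} = \frac{1}{- \frac{17}{2} + \left(8 + 2 \cdot 4\right)} = \frac{1}{- \frac{17}{2} + \left(8 + 8\right)} = \frac{1}{- \frac{17}{2} + 16} = \frac{1}{\frac{15}{2}} = \frac{2}{15}$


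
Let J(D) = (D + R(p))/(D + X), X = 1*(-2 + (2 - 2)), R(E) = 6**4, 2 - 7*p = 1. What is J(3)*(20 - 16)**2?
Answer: 20784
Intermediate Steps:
p = 1/7 (p = 2/7 - 1/7*1 = 2/7 - 1/7 = 1/7 ≈ 0.14286)
R(E) = 1296
X = -2 (X = 1*(-2 + 0) = 1*(-2) = -2)
J(D) = (1296 + D)/(-2 + D) (J(D) = (D + 1296)/(D - 2) = (1296 + D)/(-2 + D))
J(3)*(20 - 16)**2 = ((1296 + 3)/(-2 + 3))*(20 - 16)**2 = (1299/1)*4**2 = (1*1299)*16 = 1299*16 = 20784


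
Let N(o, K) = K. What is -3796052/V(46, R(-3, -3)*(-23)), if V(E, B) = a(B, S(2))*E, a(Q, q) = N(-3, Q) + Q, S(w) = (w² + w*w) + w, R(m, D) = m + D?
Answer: -949013/3174 ≈ -299.00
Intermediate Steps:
R(m, D) = D + m
S(w) = w + 2*w² (S(w) = (w² + w²) + w = 2*w² + w = w + 2*w²)
a(Q, q) = 2*Q (a(Q, q) = Q + Q = 2*Q)
V(E, B) = 2*B*E (V(E, B) = (2*B)*E = 2*B*E)
-3796052/V(46, R(-3, -3)*(-23)) = -3796052*(-1/(2116*(-3 - 3))) = -3796052/(2*(-6*(-23))*46) = -3796052/(2*138*46) = -3796052/12696 = -3796052*1/12696 = -949013/3174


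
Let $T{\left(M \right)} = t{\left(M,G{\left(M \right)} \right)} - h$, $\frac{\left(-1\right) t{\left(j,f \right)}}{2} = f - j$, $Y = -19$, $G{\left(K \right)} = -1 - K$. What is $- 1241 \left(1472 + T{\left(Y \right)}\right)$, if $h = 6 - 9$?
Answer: $-1738641$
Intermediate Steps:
$t{\left(j,f \right)} = - 2 f + 2 j$ ($t{\left(j,f \right)} = - 2 \left(f - j\right) = - 2 f + 2 j$)
$h = -3$ ($h = 6 - 9 = -3$)
$T{\left(M \right)} = 5 + 4 M$ ($T{\left(M \right)} = \left(- 2 \left(-1 - M\right) + 2 M\right) - -3 = \left(\left(2 + 2 M\right) + 2 M\right) + 3 = \left(2 + 4 M\right) + 3 = 5 + 4 M$)
$- 1241 \left(1472 + T{\left(Y \right)}\right) = - 1241 \left(1472 + \left(5 + 4 \left(-19\right)\right)\right) = - 1241 \left(1472 + \left(5 - 76\right)\right) = - 1241 \left(1472 - 71\right) = \left(-1241\right) 1401 = -1738641$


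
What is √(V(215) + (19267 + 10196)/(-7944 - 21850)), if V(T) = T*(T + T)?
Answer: √82065363387578/29794 ≈ 304.05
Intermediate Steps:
V(T) = 2*T² (V(T) = T*(2*T) = 2*T²)
√(V(215) + (19267 + 10196)/(-7944 - 21850)) = √(2*215² + (19267 + 10196)/(-7944 - 21850)) = √(2*46225 + 29463/(-29794)) = √(92450 + 29463*(-1/29794)) = √(92450 - 29463/29794) = √(2754425837/29794) = √82065363387578/29794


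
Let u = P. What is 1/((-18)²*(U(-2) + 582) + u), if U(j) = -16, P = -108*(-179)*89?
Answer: 1/1903932 ≈ 5.2523e-7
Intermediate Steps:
P = 1720548 (P = 19332*89 = 1720548)
u = 1720548
1/((-18)²*(U(-2) + 582) + u) = 1/((-18)²*(-16 + 582) + 1720548) = 1/(324*566 + 1720548) = 1/(183384 + 1720548) = 1/1903932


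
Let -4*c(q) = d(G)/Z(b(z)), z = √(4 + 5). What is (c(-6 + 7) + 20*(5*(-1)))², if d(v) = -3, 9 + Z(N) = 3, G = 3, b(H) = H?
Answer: 641601/64 ≈ 10025.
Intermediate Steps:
z = 3 (z = √9 = 3)
Z(N) = -6 (Z(N) = -9 + 3 = -6)
c(q) = -⅛ (c(q) = -(-3)/(4*(-6)) = -(-3)*(-1)/(4*6) = -¼*½ = -⅛)
(c(-6 + 7) + 20*(5*(-1)))² = (-⅛ + 20*(5*(-1)))² = (-⅛ + 20*(-5))² = (-⅛ - 100)² = (-801/8)² = 641601/64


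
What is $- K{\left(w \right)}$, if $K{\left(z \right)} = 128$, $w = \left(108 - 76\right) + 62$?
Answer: $-128$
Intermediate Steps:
$w = 94$ ($w = 32 + 62 = 94$)
$- K{\left(w \right)} = \left(-1\right) 128 = -128$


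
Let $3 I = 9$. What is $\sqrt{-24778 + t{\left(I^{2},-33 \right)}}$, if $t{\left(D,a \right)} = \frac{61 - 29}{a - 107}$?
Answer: $\frac{i \sqrt{30353330}}{35} \approx 157.41 i$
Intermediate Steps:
$I = 3$ ($I = \frac{1}{3} \cdot 9 = 3$)
$t{\left(D,a \right)} = \frac{32}{-107 + a}$
$\sqrt{-24778 + t{\left(I^{2},-33 \right)}} = \sqrt{-24778 + \frac{32}{-107 - 33}} = \sqrt{-24778 + \frac{32}{-140}} = \sqrt{-24778 + 32 \left(- \frac{1}{140}\right)} = \sqrt{-24778 - \frac{8}{35}} = \sqrt{- \frac{867238}{35}} = \frac{i \sqrt{30353330}}{35}$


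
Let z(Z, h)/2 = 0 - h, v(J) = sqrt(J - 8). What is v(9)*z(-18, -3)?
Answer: 6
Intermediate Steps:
v(J) = sqrt(-8 + J)
z(Z, h) = -2*h (z(Z, h) = 2*(0 - h) = 2*(-h) = -2*h)
v(9)*z(-18, -3) = sqrt(-8 + 9)*(-2*(-3)) = sqrt(1)*6 = 1*6 = 6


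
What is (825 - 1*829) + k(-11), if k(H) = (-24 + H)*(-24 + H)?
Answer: 1221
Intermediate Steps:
k(H) = (-24 + H)²
(825 - 1*829) + k(-11) = (825 - 1*829) + (-24 - 11)² = (825 - 829) + (-35)² = -4 + 1225 = 1221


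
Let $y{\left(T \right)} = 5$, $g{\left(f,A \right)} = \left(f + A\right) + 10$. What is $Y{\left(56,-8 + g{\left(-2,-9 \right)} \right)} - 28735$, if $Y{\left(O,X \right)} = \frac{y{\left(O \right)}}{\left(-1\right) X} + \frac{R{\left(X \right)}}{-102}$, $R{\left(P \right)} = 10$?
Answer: $- \frac{4396385}{153} \approx -28735.0$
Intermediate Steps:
$g{\left(f,A \right)} = 10 + A + f$ ($g{\left(f,A \right)} = \left(A + f\right) + 10 = 10 + A + f$)
$Y{\left(O,X \right)} = - \frac{5}{51} - \frac{5}{X}$ ($Y{\left(O,X \right)} = \frac{5}{\left(-1\right) X} + \frac{10}{-102} = 5 \left(- \frac{1}{X}\right) + 10 \left(- \frac{1}{102}\right) = - \frac{5}{X} - \frac{5}{51} = - \frac{5}{51} - \frac{5}{X}$)
$Y{\left(56,-8 + g{\left(-2,-9 \right)} \right)} - 28735 = \left(- \frac{5}{51} - \frac{5}{-8 - 1}\right) - 28735 = \left(- \frac{5}{51} - \frac{5}{-9}\right) - 28735 = \left(- \frac{5}{51} - - \frac{5}{9}\right) - 28735 = \left(- \frac{5}{51} + \frac{5}{9}\right) - 28735 = \frac{70}{153} - 28735 = - \frac{4396385}{153}$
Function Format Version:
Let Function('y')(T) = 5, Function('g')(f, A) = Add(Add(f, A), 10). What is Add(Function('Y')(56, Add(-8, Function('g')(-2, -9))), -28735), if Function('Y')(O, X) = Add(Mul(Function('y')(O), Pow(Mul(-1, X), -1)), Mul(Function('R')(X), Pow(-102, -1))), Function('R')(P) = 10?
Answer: Rational(-4396385, 153) ≈ -28735.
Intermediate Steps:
Function('g')(f, A) = Add(10, A, f) (Function('g')(f, A) = Add(Add(A, f), 10) = Add(10, A, f))
Function('Y')(O, X) = Add(Rational(-5, 51), Mul(-5, Pow(X, -1))) (Function('Y')(O, X) = Add(Mul(5, Pow(Mul(-1, X), -1)), Mul(10, Pow(-102, -1))) = Add(Mul(5, Mul(-1, Pow(X, -1))), Mul(10, Rational(-1, 102))) = Add(Mul(-5, Pow(X, -1)), Rational(-5, 51)) = Add(Rational(-5, 51), Mul(-5, Pow(X, -1))))
Add(Function('Y')(56, Add(-8, Function('g')(-2, -9))), -28735) = Add(Add(Rational(-5, 51), Mul(-5, Pow(Add(-8, Add(10, -9, -2)), -1))), -28735) = Add(Add(Rational(-5, 51), Mul(-5, Pow(Add(-8, -1), -1))), -28735) = Add(Add(Rational(-5, 51), Mul(-5, Pow(-9, -1))), -28735) = Add(Add(Rational(-5, 51), Mul(-5, Rational(-1, 9))), -28735) = Add(Add(Rational(-5, 51), Rational(5, 9)), -28735) = Add(Rational(70, 153), -28735) = Rational(-4396385, 153)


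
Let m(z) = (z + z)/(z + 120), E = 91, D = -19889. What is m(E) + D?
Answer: -4196397/211 ≈ -19888.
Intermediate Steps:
m(z) = 2*z/(120 + z) (m(z) = (2*z)/(120 + z) = 2*z/(120 + z))
m(E) + D = 2*91/(120 + 91) - 19889 = 2*91/211 - 19889 = 2*91*(1/211) - 19889 = 182/211 - 19889 = -4196397/211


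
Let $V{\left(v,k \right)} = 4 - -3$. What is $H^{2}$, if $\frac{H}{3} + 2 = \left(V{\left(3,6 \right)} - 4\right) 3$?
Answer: $441$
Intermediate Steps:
$V{\left(v,k \right)} = 7$ ($V{\left(v,k \right)} = 4 + 3 = 7$)
$H = 21$ ($H = -6 + 3 \left(7 - 4\right) 3 = -6 + 3 \cdot 3 \cdot 3 = -6 + 3 \cdot 9 = -6 + 27 = 21$)
$H^{2} = 21^{2} = 441$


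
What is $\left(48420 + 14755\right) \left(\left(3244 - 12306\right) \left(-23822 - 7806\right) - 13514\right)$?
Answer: $18105918484850$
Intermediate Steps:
$\left(48420 + 14755\right) \left(\left(3244 - 12306\right) \left(-23822 - 7806\right) - 13514\right) = 63175 \left(\left(-9062\right) \left(-31628\right) - 13514\right) = 63175 \left(286612936 - 13514\right) = 63175 \cdot 286599422 = 18105918484850$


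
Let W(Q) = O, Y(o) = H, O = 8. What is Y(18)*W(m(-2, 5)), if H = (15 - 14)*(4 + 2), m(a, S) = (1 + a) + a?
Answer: 48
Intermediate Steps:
m(a, S) = 1 + 2*a
H = 6 (H = 1*6 = 6)
Y(o) = 6
W(Q) = 8
Y(18)*W(m(-2, 5)) = 6*8 = 48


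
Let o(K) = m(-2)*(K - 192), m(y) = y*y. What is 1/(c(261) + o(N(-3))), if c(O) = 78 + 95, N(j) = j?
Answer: -1/607 ≈ -0.0016474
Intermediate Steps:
m(y) = y²
c(O) = 173
o(K) = -768 + 4*K (o(K) = (-2)²*(K - 192) = 4*(-192 + K) = -768 + 4*K)
1/(c(261) + o(N(-3))) = 1/(173 + (-768 + 4*(-3))) = 1/(173 + (-768 - 12)) = 1/(173 - 780) = 1/(-607) = -1/607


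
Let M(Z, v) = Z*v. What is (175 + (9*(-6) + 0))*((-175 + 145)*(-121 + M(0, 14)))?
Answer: 439230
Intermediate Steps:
(175 + (9*(-6) + 0))*((-175 + 145)*(-121 + M(0, 14))) = (175 + (9*(-6) + 0))*((-175 + 145)*(-121 + 0*14)) = (175 + (-54 + 0))*(-30*(-121 + 0)) = (175 - 54)*(-30*(-121)) = 121*3630 = 439230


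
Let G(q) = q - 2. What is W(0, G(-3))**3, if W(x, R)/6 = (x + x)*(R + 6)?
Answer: 0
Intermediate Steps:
G(q) = -2 + q
W(x, R) = 12*x*(6 + R) (W(x, R) = 6*((x + x)*(R + 6)) = 6*((2*x)*(6 + R)) = 6*(2*x*(6 + R)) = 12*x*(6 + R))
W(0, G(-3))**3 = (12*0*(6 + (-2 - 3)))**3 = (12*0*(6 - 5))**3 = (12*0*1)**3 = 0**3 = 0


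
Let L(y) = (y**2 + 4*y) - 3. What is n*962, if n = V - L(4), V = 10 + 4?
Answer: -14430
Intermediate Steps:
V = 14
L(y) = -3 + y**2 + 4*y
n = -15 (n = 14 - (-3 + 4**2 + 4*4) = 14 - (-3 + 16 + 16) = 14 - 1*29 = 14 - 29 = -15)
n*962 = -15*962 = -14430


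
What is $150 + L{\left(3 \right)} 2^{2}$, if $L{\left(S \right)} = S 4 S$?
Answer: $294$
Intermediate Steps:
$L{\left(S \right)} = 4 S^{2}$ ($L{\left(S \right)} = 4 S S = 4 S^{2}$)
$150 + L{\left(3 \right)} 2^{2} = 150 + 4 \cdot 3^{2} \cdot 2^{2} = 150 + 4 \cdot 9 \cdot 4 = 150 + 36 \cdot 4 = 150 + 144 = 294$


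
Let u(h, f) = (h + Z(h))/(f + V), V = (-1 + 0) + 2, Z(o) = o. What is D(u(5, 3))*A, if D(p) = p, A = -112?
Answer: -280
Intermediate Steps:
V = 1 (V = -1 + 2 = 1)
u(h, f) = 2*h/(1 + f) (u(h, f) = (h + h)/(f + 1) = (2*h)/(1 + f) = 2*h/(1 + f))
D(u(5, 3))*A = (2*5/(1 + 3))*(-112) = (2*5/4)*(-112) = (2*5*(¼))*(-112) = (5/2)*(-112) = -280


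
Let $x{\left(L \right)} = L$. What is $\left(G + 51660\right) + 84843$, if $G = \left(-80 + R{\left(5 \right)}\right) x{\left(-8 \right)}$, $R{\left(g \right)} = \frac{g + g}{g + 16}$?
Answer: $\frac{2879923}{21} \approx 1.3714 \cdot 10^{5}$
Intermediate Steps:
$R{\left(g \right)} = \frac{2 g}{16 + g}$
$G = \frac{13360}{21}$ ($G = \left(-80 + 2 \cdot 5 \frac{1}{16 + 5}\right) \left(-8\right) = \left(-80 + 2 \cdot 5 \cdot \frac{1}{21}\right) \left(-8\right) = \left(-80 + \frac{10}{21}\right) \left(-8\right) = \left(- \frac{1670}{21}\right) \left(-8\right) = \frac{13360}{21} \approx 636.19$)
$\left(G + 51660\right) + 84843 = \left(\frac{13360}{21} + 51660\right) + 84843 = \frac{1098220}{21} + 84843 = \frac{2879923}{21}$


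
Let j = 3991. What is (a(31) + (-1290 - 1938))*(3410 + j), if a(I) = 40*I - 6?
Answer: -14757594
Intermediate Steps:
a(I) = -6 + 40*I
(a(31) + (-1290 - 1938))*(3410 + j) = ((-6 + 40*31) + (-1290 - 1938))*(3410 + 3991) = ((-6 + 1240) - 3228)*7401 = (1234 - 3228)*7401 = -1994*7401 = -14757594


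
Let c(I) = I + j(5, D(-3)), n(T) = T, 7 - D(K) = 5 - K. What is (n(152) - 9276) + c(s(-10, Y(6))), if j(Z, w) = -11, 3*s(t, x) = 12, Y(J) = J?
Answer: -9131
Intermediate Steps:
D(K) = 2 + K (D(K) = 7 - (5 - K) = 7 + (-5 + K) = 2 + K)
s(t, x) = 4 (s(t, x) = (⅓)*12 = 4)
c(I) = -11 + I (c(I) = I - 11 = -11 + I)
(n(152) - 9276) + c(s(-10, Y(6))) = (152 - 9276) + (-11 + 4) = -9124 - 7 = -9131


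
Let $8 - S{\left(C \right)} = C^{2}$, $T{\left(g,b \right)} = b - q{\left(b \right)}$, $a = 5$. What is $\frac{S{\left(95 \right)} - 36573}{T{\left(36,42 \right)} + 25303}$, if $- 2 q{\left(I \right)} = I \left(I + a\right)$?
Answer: $- \frac{22795}{13166} \approx -1.7314$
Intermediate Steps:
$q{\left(I \right)} = - \frac{I \left(5 + I\right)}{2}$ ($q{\left(I \right)} = - \frac{I \left(I + 5\right)}{2} = - \frac{I \left(5 + I\right)}{2}$)
$T{\left(g,b \right)} = b + \frac{b \left(5 + b\right)}{2}$ ($T{\left(g,b \right)} = b - - \frac{b \left(5 + b\right)}{2} = b + \frac{b \left(5 + b\right)}{2}$)
$S{\left(C \right)} = 8 - C^{2}$
$\frac{S{\left(95 \right)} - 36573}{T{\left(36,42 \right)} + 25303} = \frac{\left(8 - 95^{2}\right) - 36573}{\frac{1}{2} \cdot 42 \left(7 + 42\right) + 25303} = \frac{\left(8 - 9025\right) - 36573}{\frac{1}{2} \cdot 42 \cdot 49 + 25303} = \frac{\left(8 - 9025\right) - 36573}{1029 + 25303} = \frac{-9017 - 36573}{26332} = \left(-45590\right) \frac{1}{26332} = - \frac{22795}{13166}$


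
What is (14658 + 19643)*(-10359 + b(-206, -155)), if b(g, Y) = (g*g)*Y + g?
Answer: -225979961645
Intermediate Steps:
b(g, Y) = g + Y*g² (b(g, Y) = g²*Y + g = Y*g² + g = g + Y*g²)
(14658 + 19643)*(-10359 + b(-206, -155)) = (14658 + 19643)*(-10359 - 206*(1 - 155*(-206))) = 34301*(-10359 - 206*(1 + 31930)) = 34301*(-10359 - 206*31931) = 34301*(-10359 - 6577786) = 34301*(-6588145) = -225979961645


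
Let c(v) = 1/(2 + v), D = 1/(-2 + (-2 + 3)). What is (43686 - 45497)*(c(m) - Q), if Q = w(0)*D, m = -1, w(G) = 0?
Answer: -1811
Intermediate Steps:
D = -1 (D = 1/(-2 + 1) = 1/(-1) = -1)
Q = 0 (Q = 0*(-1) = 0)
(43686 - 45497)*(c(m) - Q) = (43686 - 45497)*(1/(2 - 1) - 1*0) = -1811*(1/1 + 0) = -1811*(1 + 0) = -1811*1 = -1811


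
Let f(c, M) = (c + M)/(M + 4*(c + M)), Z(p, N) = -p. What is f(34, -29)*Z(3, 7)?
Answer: 5/3 ≈ 1.6667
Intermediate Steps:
f(c, M) = (M + c)/(4*c + 5*M) (f(c, M) = (M + c)/(M + 4*(M + c)) = (M + c)/(M + (4*M + 4*c)) = (M + c)/(4*c + 5*M))
f(34, -29)*Z(3, 7) = ((-29 + 34)/(4*34 + 5*(-29)))*(-1*3) = (5/(136 - 145))*(-3) = (5/(-9))*(-3) = -1/9*5*(-3) = -5/9*(-3) = 5/3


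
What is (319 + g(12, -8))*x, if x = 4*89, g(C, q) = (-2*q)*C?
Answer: 181916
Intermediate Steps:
g(C, q) = -2*C*q
x = 356
(319 + g(12, -8))*x = (319 - 2*12*(-8))*356 = (319 + 192)*356 = 511*356 = 181916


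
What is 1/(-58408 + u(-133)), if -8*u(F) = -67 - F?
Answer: -4/233665 ≈ -1.7119e-5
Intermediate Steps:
u(F) = 67/8 + F/8 (u(F) = -(-67 - F)/8 = 67/8 + F/8)
1/(-58408 + u(-133)) = 1/(-58408 + (67/8 + (1/8)*(-133))) = 1/(-58408 + (67/8 - 133/8)) = 1/(-58408 - 33/4) = 1/(-233665/4) = -4/233665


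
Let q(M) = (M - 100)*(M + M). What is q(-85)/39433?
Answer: 31450/39433 ≈ 0.79755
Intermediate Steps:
q(M) = 2*M*(-100 + M) (q(M) = (-100 + M)*(2*M) = 2*M*(-100 + M))
q(-85)/39433 = (2*(-85)*(-100 - 85))/39433 = (2*(-85)*(-185))*(1/39433) = 31450*(1/39433) = 31450/39433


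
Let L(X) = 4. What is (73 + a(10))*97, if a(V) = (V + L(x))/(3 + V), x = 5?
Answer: 93411/13 ≈ 7185.5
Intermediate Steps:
a(V) = (4 + V)/(3 + V) (a(V) = (V + 4)/(3 + V) = (4 + V)/(3 + V))
(73 + a(10))*97 = (73 + (4 + 10)/(3 + 10))*97 = (73 + 14/13)*97 = (963/13)*97 = 93411/13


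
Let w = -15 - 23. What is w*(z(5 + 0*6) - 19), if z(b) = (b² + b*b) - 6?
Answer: -950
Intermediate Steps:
z(b) = -6 + 2*b² (z(b) = (b² + b²) - 6 = 2*b² - 6 = -6 + 2*b²)
w = -38
w*(z(5 + 0*6) - 19) = -38*((-6 + 2*(5 + 0*6)²) - 19) = -38*((-6 + 2*(5 + 0)²) - 19) = -38*((-6 + 2*5²) - 19) = -38*((-6 + 2*25) - 19) = -38*((-6 + 50) - 19) = -38*(44 - 19) = -38*25 = -950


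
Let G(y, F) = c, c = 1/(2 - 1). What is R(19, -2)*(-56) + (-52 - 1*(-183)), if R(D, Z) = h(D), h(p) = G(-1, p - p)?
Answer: 75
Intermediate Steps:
c = 1 (c = 1/1 = 1)
G(y, F) = 1
h(p) = 1
R(D, Z) = 1
R(19, -2)*(-56) + (-52 - 1*(-183)) = 1*(-56) + (-52 - 1*(-183)) = -56 + (-52 + 183) = -56 + 131 = 75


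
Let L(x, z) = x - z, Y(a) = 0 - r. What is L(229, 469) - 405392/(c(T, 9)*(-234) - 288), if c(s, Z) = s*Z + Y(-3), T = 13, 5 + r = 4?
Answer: -1572652/6975 ≈ -225.47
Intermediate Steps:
r = -1 (r = -5 + 4 = -1)
Y(a) = 1 (Y(a) = 0 - 1*(-1) = 0 + 1 = 1)
c(s, Z) = 1 + Z*s (c(s, Z) = s*Z + 1 = Z*s + 1 = 1 + Z*s)
L(229, 469) - 405392/(c(T, 9)*(-234) - 288) = (229 - 1*469) - 405392/((1 + 9*13)*(-234) - 288) = (229 - 469) - 405392/((1 + 117)*(-234) - 288) = -240 - 405392/(118*(-234) - 288) = -240 - 405392/(-27612 - 288) = -240 - 405392/(-27900) = -240 - 405392*(-1/27900) = -240 + 101348/6975 = -1572652/6975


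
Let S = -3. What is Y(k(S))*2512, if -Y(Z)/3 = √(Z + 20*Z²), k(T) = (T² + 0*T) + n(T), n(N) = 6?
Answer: -7536*√4515 ≈ -5.0637e+5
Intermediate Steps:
k(T) = 6 + T² (k(T) = (T² + 0*T) + 6 = (T² + 0) + 6 = T² + 6 = 6 + T²)
Y(Z) = -3*√(Z + 20*Z²)
Y(k(S))*2512 = -3*√(1 + 20*(6 + (-3)²))*√(6 + (-3)²)*2512 = -3*√(1 + 20*(6 + 9))*√(6 + 9)*2512 = -3*√15*√(1 + 20*15)*2512 = -3*√15*√(1 + 300)*2512 = -3*√4515*2512 = -7536*√4515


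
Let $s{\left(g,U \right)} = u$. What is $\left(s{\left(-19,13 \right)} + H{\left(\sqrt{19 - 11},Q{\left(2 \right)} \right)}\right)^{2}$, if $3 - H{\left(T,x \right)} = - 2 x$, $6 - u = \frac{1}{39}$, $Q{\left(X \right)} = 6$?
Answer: $\frac{669124}{1521} \approx 439.92$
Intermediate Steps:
$u = \frac{233}{39}$ ($u = 6 - \frac{1}{39} = \frac{233}{39} \approx 5.9744$)
$s{\left(g,U \right)} = \frac{233}{39}$
$H{\left(T,x \right)} = 3 + 2 x$ ($H{\left(T,x \right)} = 3 - - 2 x = 3 + 2 x$)
$\left(s{\left(-19,13 \right)} + H{\left(\sqrt{19 - 11},Q{\left(2 \right)} \right)}\right)^{2} = \left(\frac{233}{39} + \left(3 + 2 \cdot 6\right)\right)^{2} = \left(\frac{233}{39} + \left(3 + 12\right)\right)^{2} = \left(\frac{233}{39} + 15\right)^{2} = \left(\frac{818}{39}\right)^{2} = \frac{669124}{1521}$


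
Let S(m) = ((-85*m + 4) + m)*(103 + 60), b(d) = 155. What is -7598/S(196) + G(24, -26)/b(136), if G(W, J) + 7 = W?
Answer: 935767/8317238 ≈ 0.11251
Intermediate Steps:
G(W, J) = -7 + W
S(m) = 652 - 13692*m (S(m) = ((4 - 85*m) + m)*163 = (4 - 84*m)*163 = 652 - 13692*m)
-7598/S(196) + G(24, -26)/b(136) = -7598/(652 - 13692*196) + (-7 + 24)/155 = -7598/(652 - 2683632) + 17*(1/155) = -7598/(-2682980) + 17/155 = -7598*(-1/2682980) + 17/155 = 3799/1341490 + 17/155 = 935767/8317238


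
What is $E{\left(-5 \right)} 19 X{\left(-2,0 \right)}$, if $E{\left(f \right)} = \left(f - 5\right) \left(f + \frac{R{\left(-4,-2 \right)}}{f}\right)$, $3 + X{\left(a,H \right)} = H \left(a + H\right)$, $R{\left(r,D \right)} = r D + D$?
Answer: $-3534$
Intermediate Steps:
$R{\left(r,D \right)} = D + D r$ ($R{\left(r,D \right)} = D r + D = D + D r$)
$X{\left(a,H \right)} = -3 + H \left(H + a\right)$ ($X{\left(a,H \right)} = -3 + H \left(a + H\right) = -3 + H \left(H + a\right)$)
$E{\left(f \right)} = \left(-5 + f\right) \left(f + \frac{6}{f}\right)$ ($E{\left(f \right)} = \left(f - 5\right) \left(f + \frac{\left(-2\right) \left(1 - 4\right)}{f}\right) = \left(-5 + f\right) \left(f + \frac{\left(-2\right) \left(-3\right)}{f}\right) = \left(-5 + f\right) \left(f + \frac{6}{f}\right)$)
$E{\left(-5 \right)} 19 X{\left(-2,0 \right)} = \left(6 + \left(-5\right)^{2} - \frac{30}{-5} - -25\right) 19 \left(-3 + 0^{2} + 0 \left(-2\right)\right) = \left(6 + 25 - -6 + 25\right) 19 \left(-3 + 0 + 0\right) = \left(6 + 25 + 6 + 25\right) 19 \left(-3\right) = 62 \cdot 19 \left(-3\right) = 1178 \left(-3\right) = -3534$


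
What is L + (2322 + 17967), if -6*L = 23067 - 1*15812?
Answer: 114479/6 ≈ 19080.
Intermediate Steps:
L = -7255/6 (L = -(23067 - 1*15812)/6 = -(23067 - 15812)/6 = -⅙*7255 = -7255/6 ≈ -1209.2)
L + (2322 + 17967) = -7255/6 + (2322 + 17967) = -7255/6 + 20289 = 114479/6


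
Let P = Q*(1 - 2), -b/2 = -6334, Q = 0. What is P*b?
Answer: 0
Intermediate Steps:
b = 12668 (b = -2*(-6334) = 12668)
P = 0 (P = 0*(1 - 2) = 0*(-1) = 0)
P*b = 0*12668 = 0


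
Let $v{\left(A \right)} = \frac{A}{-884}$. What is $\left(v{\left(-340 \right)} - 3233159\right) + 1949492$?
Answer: $- \frac{16687666}{13} \approx -1.2837 \cdot 10^{6}$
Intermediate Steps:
$v{\left(A \right)} = - \frac{A}{884}$ ($v{\left(A \right)} = A \left(- \frac{1}{884}\right) = - \frac{A}{884}$)
$\left(v{\left(-340 \right)} - 3233159\right) + 1949492 = \left(\left(- \frac{1}{884}\right) \left(-340\right) - 3233159\right) + 1949492 = \left(\frac{5}{13} - 3233159\right) + 1949492 = - \frac{42031062}{13} + 1949492 = - \frac{16687666}{13}$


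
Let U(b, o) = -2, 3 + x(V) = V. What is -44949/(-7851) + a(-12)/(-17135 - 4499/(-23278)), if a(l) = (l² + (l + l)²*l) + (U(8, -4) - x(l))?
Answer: 6387684419603/1043827169127 ≈ 6.1195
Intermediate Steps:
x(V) = -3 + V
a(l) = 1 + l² - l + 4*l³ (a(l) = (l² + (l + l)²*l) + (-2 - (-3 + l)) = (l² + (2*l)²*l) + (-2 + (3 - l)) = (l² + (4*l²)*l) + (1 - l) = (l² + 4*l³) + (1 - l) = 1 + l² - l + 4*l³)
-44949/(-7851) + a(-12)/(-17135 - 4499/(-23278)) = -44949/(-7851) + (1 + (-12)² - 1*(-12) + 4*(-12)³)/(-17135 - 4499/(-23278)) = -44949*(-1/7851) + (1 + 144 + 12 + 4*(-1728))/(-17135 - 4499*(-1)/23278) = 14983/2617 + (1 + 144 + 12 - 6912)/(-17135 - 1*(-4499/23278)) = 14983/2617 - 6755/(-17135 + 4499/23278) = 14983/2617 - 6755/(-398864031/23278) = 14983/2617 - 6755*(-23278/398864031) = 14983/2617 + 157242890/398864031 = 6387684419603/1043827169127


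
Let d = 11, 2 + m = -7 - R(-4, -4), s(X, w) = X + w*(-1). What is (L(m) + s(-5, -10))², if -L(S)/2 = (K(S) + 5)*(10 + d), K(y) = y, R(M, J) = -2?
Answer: 7921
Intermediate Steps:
s(X, w) = X - w
m = -7 (m = -2 + (-7 - 1*(-2)) = -2 + (-7 + 2) = -2 - 5 = -7)
L(S) = -210 - 42*S (L(S) = -2*(S + 5)*(10 + 11) = -2*(5 + S)*21 = -2*(105 + 21*S) = -210 - 42*S)
(L(m) + s(-5, -10))² = ((-210 - 42*(-7)) + (-5 - 1*(-10)))² = ((-210 + 294) + (-5 + 10))² = (84 + 5)² = 89² = 7921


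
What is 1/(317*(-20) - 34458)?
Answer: -1/40798 ≈ -2.4511e-5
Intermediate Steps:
1/(317*(-20) - 34458) = 1/(-6340 - 34458) = 1/(-40798) = -1/40798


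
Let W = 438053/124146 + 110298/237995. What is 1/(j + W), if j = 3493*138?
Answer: 2686011570/1294759623631493 ≈ 2.0745e-6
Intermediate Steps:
W = 10722498113/2686011570 (W = 438053*(1/124146) + 110298*(1/237995) = 39823/11286 + 110298/237995 = 10722498113/2686011570 ≈ 3.9920)
j = 482034
1/(j + W) = 1/(482034 + 10722498113/2686011570) = 1/(1294759623631493/2686011570) = 2686011570/1294759623631493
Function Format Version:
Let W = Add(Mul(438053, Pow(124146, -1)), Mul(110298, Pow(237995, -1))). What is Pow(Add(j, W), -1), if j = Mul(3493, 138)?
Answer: Rational(2686011570, 1294759623631493) ≈ 2.0745e-6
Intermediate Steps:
W = Rational(10722498113, 2686011570) (W = Add(Mul(438053, Rational(1, 124146)), Mul(110298, Rational(1, 237995))) = Add(Rational(39823, 11286), Rational(110298, 237995)) = Rational(10722498113, 2686011570) ≈ 3.9920)
j = 482034
Pow(Add(j, W), -1) = Pow(Add(482034, Rational(10722498113, 2686011570)), -1) = Pow(Rational(1294759623631493, 2686011570), -1) = Rational(2686011570, 1294759623631493)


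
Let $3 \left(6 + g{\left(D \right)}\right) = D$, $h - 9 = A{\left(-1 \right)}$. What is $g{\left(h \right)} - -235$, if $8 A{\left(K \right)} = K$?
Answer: $\frac{5567}{24} \approx 231.96$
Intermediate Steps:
$A{\left(K \right)} = \frac{K}{8}$
$h = \frac{71}{8}$ ($h = 9 + \frac{1}{8} \left(-1\right) = 9 - \frac{1}{8} = \frac{71}{8} \approx 8.875$)
$g{\left(D \right)} = -6 + \frac{D}{3}$
$g{\left(h \right)} - -235 = \left(-6 + \frac{1}{3} \cdot \frac{71}{8}\right) - -235 = \left(-6 + \frac{71}{24}\right) + 235 = - \frac{73}{24} + 235 = \frac{5567}{24}$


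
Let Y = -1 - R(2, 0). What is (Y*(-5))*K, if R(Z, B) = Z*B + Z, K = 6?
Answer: 90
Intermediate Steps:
R(Z, B) = Z + B*Z (R(Z, B) = B*Z + Z = Z + B*Z)
Y = -3 (Y = -1 - 2*(1 + 0) = -1 - 2 = -3)
(Y*(-5))*K = -3*(-5)*6 = 15*6 = 90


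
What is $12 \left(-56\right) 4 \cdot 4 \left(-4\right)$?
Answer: $43008$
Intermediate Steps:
$12 \left(-56\right) 4 \cdot 4 \left(-4\right) = - 672 \cdot 16 \left(-4\right) = \left(-672\right) \left(-64\right) = 43008$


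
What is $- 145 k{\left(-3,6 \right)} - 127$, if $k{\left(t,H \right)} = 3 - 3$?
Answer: $-127$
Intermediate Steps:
$k{\left(t,H \right)} = 0$ ($k{\left(t,H \right)} = 3 - 3 = 0$)
$- 145 k{\left(-3,6 \right)} - 127 = \left(-145\right) 0 - 127 = 0 - 127 = -127$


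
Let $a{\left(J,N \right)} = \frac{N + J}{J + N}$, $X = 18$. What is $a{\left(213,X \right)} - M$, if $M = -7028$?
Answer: $7029$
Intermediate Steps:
$a{\left(J,N \right)} = 1$ ($a{\left(J,N \right)} = \frac{J + N}{J + N} = 1$)
$a{\left(213,X \right)} - M = 1 - -7028 = 1 + 7028 = 7029$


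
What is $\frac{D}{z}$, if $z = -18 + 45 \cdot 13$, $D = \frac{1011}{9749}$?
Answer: $\frac{337}{1842561} \approx 0.0001829$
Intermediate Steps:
$D = \frac{1011}{9749}$ ($D = 1011 \cdot \frac{1}{9749} = \frac{1011}{9749} \approx 0.1037$)
$z = 567$ ($z = -18 + 585 = 567$)
$\frac{D}{z} = \frac{1011}{9749 \cdot 567} = \frac{1011}{9749} \cdot \frac{1}{567} = \frac{337}{1842561}$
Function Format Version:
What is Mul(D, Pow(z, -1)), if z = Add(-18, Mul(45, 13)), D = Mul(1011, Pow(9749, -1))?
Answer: Rational(337, 1842561) ≈ 0.00018290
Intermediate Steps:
D = Rational(1011, 9749) (D = Mul(1011, Rational(1, 9749)) = Rational(1011, 9749) ≈ 0.10370)
z = 567 (z = Add(-18, 585) = 567)
Mul(D, Pow(z, -1)) = Mul(Rational(1011, 9749), Pow(567, -1)) = Mul(Rational(1011, 9749), Rational(1, 567)) = Rational(337, 1842561)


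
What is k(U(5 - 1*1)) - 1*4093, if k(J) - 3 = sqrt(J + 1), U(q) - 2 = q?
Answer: -4090 + sqrt(7) ≈ -4087.4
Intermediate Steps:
U(q) = 2 + q
k(J) = 3 + sqrt(1 + J) (k(J) = 3 + sqrt(J + 1) = 3 + sqrt(1 + J))
k(U(5 - 1*1)) - 1*4093 = (3 + sqrt(1 + (2 + (5 - 1*1)))) - 1*4093 = (3 + sqrt(1 + (2 + (5 - 1)))) - 4093 = (3 + sqrt(1 + (2 + 4))) - 4093 = (3 + sqrt(1 + 6)) - 4093 = (3 + sqrt(7)) - 4093 = -4090 + sqrt(7)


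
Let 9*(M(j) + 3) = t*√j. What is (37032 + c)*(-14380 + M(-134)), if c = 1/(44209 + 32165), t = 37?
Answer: -40679179560127/76374 + 104646432853*I*√134/687366 ≈ -5.3263e+8 + 1.7623e+6*I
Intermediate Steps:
M(j) = -3 + 37*√j/9 (M(j) = -3 + (37*√j)/9 = -3 + 37*√j/9)
c = 1/76374 ≈ 1.3093e-5
(37032 + c)*(-14380 + M(-134)) = (37032 + 1/76374)*(-14380 + (-3 + 37*√(-134)/9)) = 2828281969*(-14380 + (-3 + 37*(I*√134)/9))/76374 = 2828281969*(-14380 + (-3 + 37*I*√134/9))/76374 = 2828281969*(-14383 + 37*I*√134/9)/76374 = -40679179560127/76374 + 104646432853*I*√134/687366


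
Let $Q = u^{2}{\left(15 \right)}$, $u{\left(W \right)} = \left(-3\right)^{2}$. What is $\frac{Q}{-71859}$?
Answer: $- \frac{27}{23953} \approx -0.0011272$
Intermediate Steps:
$u{\left(W \right)} = 9$
$Q = 81$ ($Q = 9^{2} = 81$)
$\frac{Q}{-71859} = \frac{81}{-71859} = 81 \left(- \frac{1}{71859}\right) = - \frac{27}{23953}$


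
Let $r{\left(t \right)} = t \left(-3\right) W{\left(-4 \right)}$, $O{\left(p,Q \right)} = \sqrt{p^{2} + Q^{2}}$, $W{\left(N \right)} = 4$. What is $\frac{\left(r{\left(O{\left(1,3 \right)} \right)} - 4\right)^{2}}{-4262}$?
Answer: $- \frac{728}{2131} - \frac{48 \sqrt{10}}{2131} \approx -0.41285$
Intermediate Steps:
$O{\left(p,Q \right)} = \sqrt{Q^{2} + p^{2}}$
$r{\left(t \right)} = - 12 t$ ($r{\left(t \right)} = t \left(-3\right) 4 = - 3 t 4 = - 12 t$)
$\frac{\left(r{\left(O{\left(1,3 \right)} \right)} - 4\right)^{2}}{-4262} = \frac{\left(- 12 \sqrt{3^{2} + 1^{2}} - 4\right)^{2}}{-4262} = \left(- 12 \sqrt{9 + 1} - 4\right)^{2} \left(- \frac{1}{4262}\right) = \left(- 12 \sqrt{10} - 4\right)^{2} \left(- \frac{1}{4262}\right) = \left(-4 - 12 \sqrt{10}\right)^{2} \left(- \frac{1}{4262}\right) = - \frac{\left(-4 - 12 \sqrt{10}\right)^{2}}{4262}$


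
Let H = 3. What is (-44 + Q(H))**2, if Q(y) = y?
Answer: 1681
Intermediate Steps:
(-44 + Q(H))**2 = (-44 + 3)**2 = (-41)**2 = 1681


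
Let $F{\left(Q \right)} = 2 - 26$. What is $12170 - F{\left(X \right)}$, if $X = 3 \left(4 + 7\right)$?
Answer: $12194$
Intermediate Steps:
$X = 33$ ($X = 3 \cdot 11 = 33$)
$F{\left(Q \right)} = -24$ ($F{\left(Q \right)} = 2 - 26 = -24$)
$12170 - F{\left(X \right)} = 12170 - -24 = 12170 + 24 = 12194$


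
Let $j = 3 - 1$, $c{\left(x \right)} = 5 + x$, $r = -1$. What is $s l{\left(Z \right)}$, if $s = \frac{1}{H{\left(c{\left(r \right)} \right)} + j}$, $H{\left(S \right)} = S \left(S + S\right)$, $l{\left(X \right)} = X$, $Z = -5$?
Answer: $- \frac{5}{34} \approx -0.14706$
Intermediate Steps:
$H{\left(S \right)} = 2 S^{2}$ ($H{\left(S \right)} = S 2 S = 2 S^{2}$)
$j = 2$ ($j = 3 - 1 = 2$)
$s = \frac{1}{34}$ ($s = \frac{1}{2 \left(5 - 1\right)^{2} + 2} = \frac{1}{2 \cdot 4^{2} + 2} = \frac{1}{2 \cdot 16 + 2} = \frac{1}{32 + 2} = \frac{1}{34} \approx 0.029412$)
$s l{\left(Z \right)} = \frac{1}{34} \left(-5\right) = - \frac{5}{34}$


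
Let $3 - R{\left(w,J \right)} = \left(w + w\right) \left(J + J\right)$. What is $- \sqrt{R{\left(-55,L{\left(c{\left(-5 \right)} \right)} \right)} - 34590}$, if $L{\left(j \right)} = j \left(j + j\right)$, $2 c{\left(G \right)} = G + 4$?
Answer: $- i \sqrt{34477} \approx - 185.68 i$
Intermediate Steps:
$c{\left(G \right)} = 2 + \frac{G}{2}$ ($c{\left(G \right)} = \frac{G + 4}{2} = \frac{4 + G}{2} = 2 + \frac{G}{2}$)
$L{\left(j \right)} = 2 j^{2}$ ($L{\left(j \right)} = j 2 j = 2 j^{2}$)
$R{\left(w,J \right)} = 3 - 4 J w$ ($R{\left(w,J \right)} = 3 - \left(w + w\right) \left(J + J\right) = 3 - 2 w 2 J = 3 - 4 J w$)
$- \sqrt{R{\left(-55,L{\left(c{\left(-5 \right)} \right)} \right)} - 34590} = - \sqrt{\left(3 - 4 \cdot 2 \left(2 + \frac{1}{2} \left(-5\right)\right)^{2} \left(-55\right)\right) - 34590} = - \sqrt{\left(3 - 4 \cdot 2 \left(2 - \frac{5}{2}\right)^{2} \left(-55\right)\right) - 34590} = - \sqrt{\left(3 - 4 \cdot 2 \left(- \frac{1}{2}\right)^{2} \left(-55\right)\right) - 34590} = - \sqrt{\left(3 - 4 \cdot 2 \cdot \frac{1}{4} \left(-55\right)\right) - 34590} = - \sqrt{\left(3 - 2 \left(-55\right)\right) - 34590} = - \sqrt{\left(3 + 110\right) - 34590} = - \sqrt{113 - 34590} = - \sqrt{-34477} = - i \sqrt{34477}$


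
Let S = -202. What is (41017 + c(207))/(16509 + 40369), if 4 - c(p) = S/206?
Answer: 2112632/2929217 ≈ 0.72123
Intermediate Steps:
c(p) = 513/103 (c(p) = 4 - (-202)/206 = 4 - 1*(-101/103) = 4 + 101/103 = 513/103)
(41017 + c(207))/(16509 + 40369) = (41017 + 513/103)/(16509 + 40369) = (4225264/103)/56878 = (4225264/103)*(1/56878) = 2112632/2929217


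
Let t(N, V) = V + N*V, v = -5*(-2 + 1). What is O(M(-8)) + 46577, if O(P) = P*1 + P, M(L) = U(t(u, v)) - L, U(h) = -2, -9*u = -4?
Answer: 46589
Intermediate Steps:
v = 5 (v = -5*(-1) = 5)
u = 4/9 (u = -⅑*(-4) = 4/9 ≈ 0.44444)
M(L) = -2 - L
O(P) = 2*P (O(P) = P + P = 2*P)
O(M(-8)) + 46577 = 2*(-2 - 1*(-8)) + 46577 = 2*(-2 + 8) + 46577 = 2*6 + 46577 = 12 + 46577 = 46589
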